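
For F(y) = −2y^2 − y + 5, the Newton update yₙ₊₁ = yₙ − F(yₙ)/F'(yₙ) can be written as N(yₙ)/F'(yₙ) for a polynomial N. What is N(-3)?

F'(y) = −4y − 1.
N(y) = y·F'(y) − F(y) = y·(−4y − 1) − (−2y^2 − y + 5) = −2y^2 − 5.
N(-3) = −23.

−23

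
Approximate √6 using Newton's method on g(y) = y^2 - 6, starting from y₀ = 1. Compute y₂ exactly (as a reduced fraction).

g'(y) = 2y.
g(1) = -5, g'(1) = 2, so y₁ = 1 - (-5)/2 = 7/2.
g(7/2) = 25/4, g'(7/2) = 7, so y₂ = (7/2) - (25/4)/7 = 73/28.

73/28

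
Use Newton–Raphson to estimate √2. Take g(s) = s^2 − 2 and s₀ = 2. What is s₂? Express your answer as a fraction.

g'(s) = 2s.
g(2) = 2, g'(2) = 4, so s₁ = 2 − 2/4 = 3/2.
g(3/2) = 1/4, g'(3/2) = 3, so s₂ = (3/2) − (1/4)/3 = 17/12.

17/12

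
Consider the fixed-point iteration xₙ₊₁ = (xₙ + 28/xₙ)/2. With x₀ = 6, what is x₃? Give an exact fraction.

32257/6096

x₁ = (6 + 28/6)/2 = 16/3.
x₂ = (16/3 + 28/(16/3))/2 = 127/24.
x₃ = (127/24 + 28/(127/24))/2 = 32257/6096.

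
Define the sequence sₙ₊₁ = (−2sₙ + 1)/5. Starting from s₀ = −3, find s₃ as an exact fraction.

s₁ = (−2·(−3) + 1)/5 = 7/5.
s₂ = (−2·(7/5) + 1)/5 = −9/25.
s₃ = (−2·(−9/25) + 1)/5 = 43/125.

43/125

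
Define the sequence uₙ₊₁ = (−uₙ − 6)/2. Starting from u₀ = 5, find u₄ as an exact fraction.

u₁ = (−5 − 6)/2 = −11/2.
u₂ = (−(−11/2) − 6)/2 = −1/4.
u₃ = (−(−1/4) − 6)/2 = −23/8.
u₄ = (−(−23/8) − 6)/2 = −25/16.

−25/16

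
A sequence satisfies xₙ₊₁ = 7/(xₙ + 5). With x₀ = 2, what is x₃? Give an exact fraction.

42/37

x₁ = 7/(2 + 5) = 1.
x₂ = 7/(1 + 5) = 7/6.
x₃ = 7/(7/6 + 5) = 42/37.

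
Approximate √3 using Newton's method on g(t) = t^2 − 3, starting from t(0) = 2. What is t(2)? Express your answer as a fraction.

97/56

g'(t) = 2t.
g(2) = 1, g'(2) = 4, so t(1) = 2 − 1/4 = 7/4.
g(7/4) = 1/16, g'(7/4) = 7/2, so t(2) = (7/4) − (1/16)/(7/2) = 97/56.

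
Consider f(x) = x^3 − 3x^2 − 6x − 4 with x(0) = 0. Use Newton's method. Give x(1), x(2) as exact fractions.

x(1) = −2/3, x(2) = −28/9

f'(x) = 3x^2 − 6x − 6.
f(0) = −4, f'(0) = −6, so x(1) = 0 − (−4)/(−6) = −2/3.
f(−2/3) = −44/27, f'(−2/3) = −2/3, so x(2) = (−2/3) − (−44/27)/(−2/3) = −28/9.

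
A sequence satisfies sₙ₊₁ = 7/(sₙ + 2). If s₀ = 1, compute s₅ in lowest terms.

s₁ = 7/(1 + 2) = 7/3.
s₂ = 7/(7/3 + 2) = 21/13.
s₃ = 7/(21/13 + 2) = 91/47.
s₄ = 7/(91/47 + 2) = 329/185.
s₅ = 7/(329/185 + 2) = 1295/699.

1295/699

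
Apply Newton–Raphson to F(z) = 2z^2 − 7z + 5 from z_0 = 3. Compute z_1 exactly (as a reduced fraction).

F'(z) = 4z − 7.
F(3) = 2, F'(3) = 5, so z_1 = 3 − 2/5 = 13/5.

13/5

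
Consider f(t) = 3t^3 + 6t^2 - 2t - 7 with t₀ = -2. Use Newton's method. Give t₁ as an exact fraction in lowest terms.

-17/10

f'(t) = 9t^2 + 12t - 2.
f(-2) = -3, f'(-2) = 10, so t₁ = (-2) - (-3)/10 = -17/10.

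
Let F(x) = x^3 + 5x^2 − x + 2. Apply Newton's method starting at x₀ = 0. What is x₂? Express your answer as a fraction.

F'(x) = 3x^2 + 10x − 1.
F(0) = 2, F'(0) = −1, so x₁ = 0 − 2/(−1) = 2.
F(2) = 28, F'(2) = 31, so x₂ = 2 − 28/31 = 34/31.

34/31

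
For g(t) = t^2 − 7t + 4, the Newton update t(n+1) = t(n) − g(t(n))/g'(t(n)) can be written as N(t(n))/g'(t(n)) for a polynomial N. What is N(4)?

g'(t) = 2t − 7.
N(t) = t·g'(t) − g(t) = t·(2t − 7) − (t^2 − 7t + 4) = t^2 − 4.
N(4) = 12.

12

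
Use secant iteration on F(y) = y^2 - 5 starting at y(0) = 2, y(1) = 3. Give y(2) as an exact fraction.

F(2) = -1, F(3) = 4. y(2) = 3 - 4·(3 - 2)/(4 - (-1)) = 11/5.

11/5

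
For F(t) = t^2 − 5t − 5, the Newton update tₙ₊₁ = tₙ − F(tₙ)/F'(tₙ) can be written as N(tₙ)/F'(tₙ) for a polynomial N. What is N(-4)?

F'(t) = 2t − 5.
N(t) = t·F'(t) − F(t) = t·(2t − 5) − (t^2 − 5t − 5) = t^2 + 5.
N(-4) = 21.

21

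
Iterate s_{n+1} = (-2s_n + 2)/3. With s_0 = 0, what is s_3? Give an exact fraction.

14/27

s_1 = (-2·0 + 2)/3 = 2/3.
s_2 = (-2·(2/3) + 2)/3 = 2/9.
s_3 = (-2·(2/9) + 2)/3 = 14/27.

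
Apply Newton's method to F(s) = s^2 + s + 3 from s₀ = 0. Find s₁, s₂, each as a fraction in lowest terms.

F'(s) = 2s + 1.
F(0) = 3, F'(0) = 1, so s₁ = 0 − 3/1 = −3.
F(−3) = 9, F'(−3) = −5, so s₂ = (−3) − 9/(−5) = −6/5.

s₁ = −3, s₂ = −6/5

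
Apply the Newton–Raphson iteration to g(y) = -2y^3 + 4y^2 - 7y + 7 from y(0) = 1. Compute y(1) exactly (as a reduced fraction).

g'(y) = -6y^2 + 8y - 7.
g(1) = 2, g'(1) = -5, so y(1) = 1 - 2/(-5) = 7/5.

7/5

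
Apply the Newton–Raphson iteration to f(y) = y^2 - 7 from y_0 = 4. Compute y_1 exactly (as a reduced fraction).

23/8

f'(y) = 2y.
f(4) = 9, f'(4) = 8, so y_1 = 4 - 9/8 = 23/8.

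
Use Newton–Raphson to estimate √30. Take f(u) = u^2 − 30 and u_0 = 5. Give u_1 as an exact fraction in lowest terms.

11/2

f'(u) = 2u.
f(5) = −5, f'(5) = 10, so u_1 = 5 − (−5)/10 = 11/2.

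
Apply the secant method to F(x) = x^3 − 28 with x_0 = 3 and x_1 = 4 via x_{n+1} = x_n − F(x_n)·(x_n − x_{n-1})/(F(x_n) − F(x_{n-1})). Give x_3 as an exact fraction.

12901/4252

F(3) = −1, F(4) = 36. x_2 = 4 − 36·(4 − 3)/(36 − (−1)) = 112/37.
F(4) = 36, F(112/37) = −13356/50653. x_3 = (112/37) − (−13356/50653)·((112/37) − 4)/((−13356/50653) − 36) = 12901/4252.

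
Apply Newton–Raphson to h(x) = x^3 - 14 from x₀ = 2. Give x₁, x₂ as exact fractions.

h'(x) = 3x^2.
h(2) = -6, h'(2) = 12, so x₁ = 2 - (-6)/12 = 5/2.
h(5/2) = 13/8, h'(5/2) = 75/4, so x₂ = (5/2) - (13/8)/(75/4) = 181/75.

x₁ = 5/2, x₂ = 181/75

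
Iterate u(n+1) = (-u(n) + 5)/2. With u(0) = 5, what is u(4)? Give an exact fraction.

15/8

u(1) = (-5 + 5)/2 = 0.
u(2) = (-0 + 5)/2 = 5/2.
u(3) = (-(5/2) + 5)/2 = 5/4.
u(4) = (-(5/4) + 5)/2 = 15/8.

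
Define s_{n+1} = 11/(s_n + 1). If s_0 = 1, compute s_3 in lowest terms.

143/35

s_1 = 11/(1 + 1) = 11/2.
s_2 = 11/(11/2 + 1) = 22/13.
s_3 = 11/(22/13 + 1) = 143/35.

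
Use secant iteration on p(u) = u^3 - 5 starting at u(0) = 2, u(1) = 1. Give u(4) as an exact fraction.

p(2) = 3, p(1) = -4. u(2) = 1 - (-4)·(1 - 2)/((-4) - 3) = 11/7.
p(1) = -4, p(11/7) = -384/343. u(3) = (11/7) - (-384/343)·((11/7) - 1)/((-384/343) - (-4)) = 443/247.
p(11/7) = -384/343, p(443/247) = 11592192/15069223. u(4) = (443/247) - (11592192/15069223)·((443/247) - (11/7))/((11592192/15069223) - (-384/343)) = 14432773/8474569.

14432773/8474569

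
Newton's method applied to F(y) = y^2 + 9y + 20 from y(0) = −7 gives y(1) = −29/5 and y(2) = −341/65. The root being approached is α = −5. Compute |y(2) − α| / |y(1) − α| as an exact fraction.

4/13

y(1) − α = −29/5 − (−5) = −29/5 + 5 = −4/5, so |y(1) − α| = 4/5.
y(2) − α = −341/65 − (−5) = −341/65 + 5 = −16/65, so |y(2) − α| = 16/65.
Ratio = (16/65) / (4/5) = 4/13.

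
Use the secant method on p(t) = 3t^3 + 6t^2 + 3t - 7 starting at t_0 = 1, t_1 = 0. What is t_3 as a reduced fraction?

336/361

p(1) = 5, p(0) = -7. t_2 = 0 - (-7)·(0 - 1)/((-7) - 5) = 7/12.
p(0) = -7, p(7/12) = -1505/576. t_3 = (7/12) - (-1505/576)·((7/12) - 0)/((-1505/576) - (-7)) = 336/361.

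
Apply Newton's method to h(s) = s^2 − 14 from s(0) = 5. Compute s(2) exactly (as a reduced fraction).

2921/780

h'(s) = 2s.
h(5) = 11, h'(5) = 10, so s(1) = 5 − 11/10 = 39/10.
h(39/10) = 121/100, h'(39/10) = 39/5, so s(2) = (39/10) − (121/100)/(39/5) = 2921/780.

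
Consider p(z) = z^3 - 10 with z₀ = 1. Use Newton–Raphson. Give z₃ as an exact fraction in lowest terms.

p'(z) = 3z^2.
p(1) = -9, p'(1) = 3, so z₁ = 1 - (-9)/3 = 4.
p(4) = 54, p'(4) = 48, so z₂ = 4 - 54/48 = 23/8.
p(23/8) = 7047/512, p'(23/8) = 1587/64, so z₃ = (23/8) - (7047/512)/(1587/64) = 4909/2116.

4909/2116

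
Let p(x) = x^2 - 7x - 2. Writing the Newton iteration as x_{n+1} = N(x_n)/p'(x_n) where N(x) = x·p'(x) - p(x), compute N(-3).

p'(x) = 2x - 7.
N(x) = x·p'(x) - p(x) = x·(2x - 7) - (x^2 - 7x - 2) = x^2 + 2.
N(-3) = 11.

11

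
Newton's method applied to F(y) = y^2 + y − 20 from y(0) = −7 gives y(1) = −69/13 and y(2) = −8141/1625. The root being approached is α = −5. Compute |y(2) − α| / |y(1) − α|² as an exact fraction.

y(1) − α = −69/13 − (−5) = −69/13 + 5 = −4/13, so |y(1) − α| = 4/13.
y(2) − α = −8141/1625 − (−5) = −8141/1625 + 5 = −16/1625, so |y(2) − α| = 16/1625.
|y(1) − α|² = 16/169.
Ratio = (16/1625) / (16/169) = 13/125.

13/125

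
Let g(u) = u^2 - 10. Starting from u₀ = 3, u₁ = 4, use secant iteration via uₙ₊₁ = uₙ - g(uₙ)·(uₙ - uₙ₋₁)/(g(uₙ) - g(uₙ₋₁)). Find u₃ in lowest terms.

g(3) = -1, g(4) = 6. u₂ = 4 - 6·(4 - 3)/(6 - (-1)) = 22/7.
g(4) = 6, g(22/7) = -6/49. u₃ = (22/7) - (-6/49)·((22/7) - 4)/((-6/49) - 6) = 79/25.

79/25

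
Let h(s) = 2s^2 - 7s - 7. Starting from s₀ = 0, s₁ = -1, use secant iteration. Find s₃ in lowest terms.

h(0) = -7, h(-1) = 2. s₂ = (-1) - 2·((-1) - 0)/(2 - (-7)) = -7/9.
h(-1) = 2, h(-7/9) = -28/81. s₃ = (-7/9) - (-28/81)·((-7/9) - (-1))/((-28/81) - 2) = -77/95.

-77/95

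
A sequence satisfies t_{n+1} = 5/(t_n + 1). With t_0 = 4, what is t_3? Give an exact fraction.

t_1 = 5/(4 + 1) = 1.
t_2 = 5/(1 + 1) = 5/2.
t_3 = 5/(5/2 + 1) = 10/7.

10/7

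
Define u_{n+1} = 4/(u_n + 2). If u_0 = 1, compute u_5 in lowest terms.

26/21

u_1 = 4/(1 + 2) = 4/3.
u_2 = 4/(4/3 + 2) = 6/5.
u_3 = 4/(6/5 + 2) = 5/4.
u_4 = 4/(5/4 + 2) = 16/13.
u_5 = 4/(16/13 + 2) = 26/21.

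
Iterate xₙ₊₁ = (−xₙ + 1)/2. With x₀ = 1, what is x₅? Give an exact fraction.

x₁ = (−1 + 1)/2 = 0.
x₂ = (−0 + 1)/2 = 1/2.
x₃ = (−(1/2) + 1)/2 = 1/4.
x₄ = (−(1/4) + 1)/2 = 3/8.
x₅ = (−(3/8) + 1)/2 = 5/16.

5/16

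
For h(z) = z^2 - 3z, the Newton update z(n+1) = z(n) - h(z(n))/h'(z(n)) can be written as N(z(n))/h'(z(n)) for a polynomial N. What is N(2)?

4

h'(z) = 2z - 3.
N(z) = z·h'(z) - h(z) = z·(2z - 3) - (z^2 - 3z) = z^2.
N(2) = 4.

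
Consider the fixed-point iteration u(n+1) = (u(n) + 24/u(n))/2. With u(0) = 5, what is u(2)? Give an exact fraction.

4801/980

u(1) = (5 + 24/5)/2 = 49/10.
u(2) = (49/10 + 24/(49/10))/2 = 4801/980.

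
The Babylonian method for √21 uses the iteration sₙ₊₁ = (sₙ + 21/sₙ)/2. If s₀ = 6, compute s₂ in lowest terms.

s₁ = (6 + 21/6)/2 = 19/4.
s₂ = (19/4 + 21/(19/4))/2 = 697/152.

697/152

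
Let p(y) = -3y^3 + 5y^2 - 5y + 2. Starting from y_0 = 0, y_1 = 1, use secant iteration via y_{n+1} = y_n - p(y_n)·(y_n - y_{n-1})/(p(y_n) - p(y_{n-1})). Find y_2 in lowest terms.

2/3

p(0) = 2, p(1) = -1. y_2 = 1 - (-1)·(1 - 0)/((-1) - 2) = 2/3.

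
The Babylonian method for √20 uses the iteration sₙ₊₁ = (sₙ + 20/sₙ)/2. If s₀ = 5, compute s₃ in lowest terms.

s₁ = (5 + 20/5)/2 = 9/2.
s₂ = (9/2 + 20/(9/2))/2 = 161/36.
s₃ = (161/36 + 20/(161/36))/2 = 51841/11592.

51841/11592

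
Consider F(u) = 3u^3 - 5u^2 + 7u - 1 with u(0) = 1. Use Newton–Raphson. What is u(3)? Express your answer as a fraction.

157/987

F'(u) = 9u^2 - 10u + 7.
F(1) = 4, F'(1) = 6, so u(1) = 1 - 4/6 = 1/3.
F(1/3) = 8/9, F'(1/3) = 14/3, so u(2) = (1/3) - (8/9)/(14/3) = 1/7.
F(1/7) = -32/343, F'(1/7) = 282/49, so u(3) = (1/7) - (-32/343)/(282/49) = 157/987.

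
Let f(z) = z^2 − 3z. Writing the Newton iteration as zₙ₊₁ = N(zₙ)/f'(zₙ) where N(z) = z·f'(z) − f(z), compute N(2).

4

f'(z) = 2z − 3.
N(z) = z·f'(z) − f(z) = z·(2z − 3) − (z^2 − 3z) = z^2.
N(2) = 4.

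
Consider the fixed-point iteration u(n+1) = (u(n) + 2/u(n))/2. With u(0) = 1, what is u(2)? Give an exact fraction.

u(1) = (1 + 2/1)/2 = 3/2.
u(2) = (3/2 + 2/(3/2))/2 = 17/12.

17/12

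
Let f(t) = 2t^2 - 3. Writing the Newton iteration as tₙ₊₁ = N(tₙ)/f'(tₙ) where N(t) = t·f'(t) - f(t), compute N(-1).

f'(t) = 4t.
N(t) = t·f'(t) - f(t) = t·(4t) - (2t^2 - 3) = 2t^2 + 3.
N(-1) = 5.

5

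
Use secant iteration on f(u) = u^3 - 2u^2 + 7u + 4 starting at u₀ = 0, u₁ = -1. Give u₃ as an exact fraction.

-67/142

f(0) = 4, f(-1) = -6. u₂ = (-1) - (-6)·((-1) - 0)/((-6) - 4) = -2/5.
f(-1) = -6, f(-2/5) = 102/125. u₃ = (-2/5) - (102/125)·((-2/5) - (-1))/((102/125) - (-6)) = -67/142.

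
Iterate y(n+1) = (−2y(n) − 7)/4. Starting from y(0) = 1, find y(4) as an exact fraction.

y(1) = (−2·1 − 7)/4 = −9/4.
y(2) = (−2·(−9/4) − 7)/4 = −5/8.
y(3) = (−2·(−5/8) − 7)/4 = −23/16.
y(4) = (−2·(−23/16) − 7)/4 = −33/32.

−33/32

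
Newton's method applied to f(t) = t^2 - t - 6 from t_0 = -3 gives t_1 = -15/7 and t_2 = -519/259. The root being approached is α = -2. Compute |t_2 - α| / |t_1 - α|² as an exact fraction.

t_1 - α = -15/7 - (-2) = -15/7 + 2 = -1/7, so |t_1 - α| = 1/7.
t_2 - α = -519/259 - (-2) = -519/259 + 2 = -1/259, so |t_2 - α| = 1/259.
|t_1 - α|² = 1/49.
Ratio = (1/259) / (1/49) = 7/37.

7/37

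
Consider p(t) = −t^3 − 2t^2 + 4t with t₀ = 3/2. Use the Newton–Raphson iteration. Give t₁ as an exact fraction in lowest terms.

9/7

p'(t) = −3t^2 − 4t + 4.
p(3/2) = −15/8, p'(3/2) = −35/4, so t₁ = (3/2) − (−15/8)/(−35/4) = 9/7.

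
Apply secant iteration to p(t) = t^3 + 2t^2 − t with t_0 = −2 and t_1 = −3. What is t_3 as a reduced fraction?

p(−2) = 2, p(−3) = −6. t_2 = (−3) − (−6)·((−3) − (−2))/((−6) − 2) = −9/4.
p(−3) = −6, p(−9/4) = 63/64. t_3 = (−9/4) − (63/64)·((−9/4) − (−3))/((63/64) − (−6)) = −351/149.

−351/149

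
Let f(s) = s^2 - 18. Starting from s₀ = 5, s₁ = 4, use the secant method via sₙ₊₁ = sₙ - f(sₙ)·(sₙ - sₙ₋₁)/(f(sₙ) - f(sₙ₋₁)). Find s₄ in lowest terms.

f(5) = 7, f(4) = -2. s₂ = 4 - (-2)·(4 - 5)/((-2) - 7) = 38/9.
f(4) = -2, f(38/9) = -14/81. s₃ = (38/9) - (-14/81)·((38/9) - 4)/((-14/81) - (-2)) = 157/37.
f(38/9) = -14/81, f(157/37) = 7/1369. s₄ = (157/37) - (7/1369)·((157/37) - (38/9))/((7/1369) - (-14/81)) = 11960/2819.

11960/2819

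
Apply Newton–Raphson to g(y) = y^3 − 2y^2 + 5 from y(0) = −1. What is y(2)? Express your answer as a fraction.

g'(y) = 3y^2 − 4y.
g(−1) = 2, g'(−1) = 7, so y(1) = (−1) − 2/7 = −9/7.
g(−9/7) = −148/343, g'(−9/7) = 495/49, so y(2) = (−9/7) − (−148/343)/(495/49) = −4307/3465.

−4307/3465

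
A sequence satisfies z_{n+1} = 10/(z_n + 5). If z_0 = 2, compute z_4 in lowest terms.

z_1 = 10/(2 + 5) = 10/7.
z_2 = 10/(10/7 + 5) = 14/9.
z_3 = 10/(14/9 + 5) = 90/59.
z_4 = 10/(90/59 + 5) = 118/77.

118/77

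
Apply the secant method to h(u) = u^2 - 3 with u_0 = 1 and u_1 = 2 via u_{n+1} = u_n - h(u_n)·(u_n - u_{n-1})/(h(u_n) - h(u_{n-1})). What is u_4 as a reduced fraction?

h(1) = -2, h(2) = 1. u_2 = 2 - 1·(2 - 1)/(1 - (-2)) = 5/3.
h(2) = 1, h(5/3) = -2/9. u_3 = (5/3) - (-2/9)·((5/3) - 2)/((-2/9) - 1) = 19/11.
h(5/3) = -2/9, h(19/11) = -2/121. u_4 = (19/11) - (-2/121)·((19/11) - (5/3))/((-2/121) - (-2/9)) = 97/56.

97/56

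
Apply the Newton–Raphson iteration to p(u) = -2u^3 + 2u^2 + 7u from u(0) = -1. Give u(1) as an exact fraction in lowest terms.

-2

p'(u) = -6u^2 + 4u + 7.
p(-1) = -3, p'(-1) = -3, so u(1) = (-1) - (-3)/(-3) = -2.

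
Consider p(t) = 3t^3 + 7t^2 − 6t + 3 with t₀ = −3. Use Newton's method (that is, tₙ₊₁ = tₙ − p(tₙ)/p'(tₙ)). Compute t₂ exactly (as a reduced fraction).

−150805/48862

p'(t) = 9t^2 + 14t − 6.
p(−3) = 3, p'(−3) = 33, so t₁ = (−3) − 3/33 = −34/11.
p(−34/11) = −223/1331, p'(−34/11) = 4442/121, so t₂ = (−34/11) − (−223/1331)/(4442/121) = −150805/48862.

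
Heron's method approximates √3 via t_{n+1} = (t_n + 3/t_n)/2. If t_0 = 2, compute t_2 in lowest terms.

t_1 = (2 + 3/2)/2 = 7/4.
t_2 = (7/4 + 3/(7/4))/2 = 97/56.

97/56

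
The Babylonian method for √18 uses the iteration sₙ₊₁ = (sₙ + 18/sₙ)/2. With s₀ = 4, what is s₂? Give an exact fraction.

s₁ = (4 + 18/4)/2 = 17/4.
s₂ = (17/4 + 18/(17/4))/2 = 577/136.

577/136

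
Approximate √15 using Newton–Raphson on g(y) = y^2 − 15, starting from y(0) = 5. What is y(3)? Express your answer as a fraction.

g'(y) = 2y.
g(5) = 10, g'(5) = 10, so y(1) = 5 − 10/10 = 4.
g(4) = 1, g'(4) = 8, so y(2) = 4 − 1/8 = 31/8.
g(31/8) = 1/64, g'(31/8) = 31/4, so y(3) = (31/8) − (1/64)/(31/4) = 1921/496.

1921/496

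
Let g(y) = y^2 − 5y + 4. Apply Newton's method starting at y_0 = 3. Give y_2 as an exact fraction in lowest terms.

g'(y) = 2y − 5.
g(3) = −2, g'(3) = 1, so y_1 = 3 − (−2)/1 = 5.
g(5) = 4, g'(5) = 5, so y_2 = 5 − 4/5 = 21/5.

21/5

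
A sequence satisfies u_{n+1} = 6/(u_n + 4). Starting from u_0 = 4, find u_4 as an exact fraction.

300/257

u_1 = 6/(4 + 4) = 3/4.
u_2 = 6/(3/4 + 4) = 24/19.
u_3 = 6/(24/19 + 4) = 57/50.
u_4 = 6/(57/50 + 4) = 300/257.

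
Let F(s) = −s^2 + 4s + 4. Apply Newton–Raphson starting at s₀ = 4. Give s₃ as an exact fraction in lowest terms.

985/204

F'(s) = −2s + 4.
F(4) = 4, F'(4) = −4, so s₁ = 4 − 4/(−4) = 5.
F(5) = −1, F'(5) = −6, so s₂ = 5 − (−1)/(−6) = 29/6.
F(29/6) = −1/36, F'(29/6) = −17/3, so s₃ = (29/6) − (−1/36)/(−17/3) = 985/204.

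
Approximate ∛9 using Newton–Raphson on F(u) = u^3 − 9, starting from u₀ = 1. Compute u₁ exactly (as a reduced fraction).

11/3

F'(u) = 3u^2.
F(1) = −8, F'(1) = 3, so u₁ = 1 − (−8)/3 = 11/3.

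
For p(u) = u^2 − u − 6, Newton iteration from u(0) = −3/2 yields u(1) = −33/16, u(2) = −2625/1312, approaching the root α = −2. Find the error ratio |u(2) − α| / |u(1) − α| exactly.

1/82

u(1) − α = −33/16 − (−2) = −33/16 + 2 = −1/16, so |u(1) − α| = 1/16.
u(2) − α = −2625/1312 − (−2) = −2625/1312 + 2 = −1/1312, so |u(2) − α| = 1/1312.
Ratio = (1/1312) / (1/16) = 1/82.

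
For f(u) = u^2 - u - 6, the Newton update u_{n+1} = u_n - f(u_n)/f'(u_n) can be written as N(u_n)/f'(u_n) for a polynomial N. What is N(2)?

f'(u) = 2u - 1.
N(u) = u·f'(u) - f(u) = u·(2u - 1) - (u^2 - u - 6) = u^2 + 6.
N(2) = 10.

10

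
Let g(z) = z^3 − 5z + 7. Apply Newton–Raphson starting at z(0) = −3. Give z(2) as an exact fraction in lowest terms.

g'(z) = 3z^2 − 5.
g(−3) = −5, g'(−3) = 22, so z(1) = (−3) − (−5)/22 = −61/22.
g(−61/22) = −4825/10648, g'(−61/22) = 8743/484, so z(2) = (−61/22) − (−4825/10648)/(8743/484) = −264249/96173.

−264249/96173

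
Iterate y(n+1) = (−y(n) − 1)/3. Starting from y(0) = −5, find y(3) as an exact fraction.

−2/27

y(1) = (−(−5) − 1)/3 = 4/3.
y(2) = (−(4/3) − 1)/3 = −7/9.
y(3) = (−(−7/9) − 1)/3 = −2/27.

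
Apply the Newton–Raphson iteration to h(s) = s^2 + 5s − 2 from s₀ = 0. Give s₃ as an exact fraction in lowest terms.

h'(s) = 2s + 5.
h(0) = −2, h'(0) = 5, so s₁ = 0 − (−2)/5 = 2/5.
h(2/5) = 4/25, h'(2/5) = 29/5, so s₂ = (2/5) − (4/25)/(29/5) = 54/145.
h(54/145) = 16/21025, h'(54/145) = 833/145, so s₃ = (54/145) − (16/21025)/(833/145) = 44966/120785.

44966/120785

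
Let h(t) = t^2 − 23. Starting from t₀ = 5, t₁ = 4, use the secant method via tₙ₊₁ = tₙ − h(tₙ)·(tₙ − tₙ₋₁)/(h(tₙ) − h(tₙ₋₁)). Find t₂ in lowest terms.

43/9

h(5) = 2, h(4) = −7. t₂ = 4 − (−7)·(4 − 5)/((−7) − 2) = 43/9.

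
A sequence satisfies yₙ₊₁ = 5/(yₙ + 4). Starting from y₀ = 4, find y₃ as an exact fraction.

185/188

y₁ = 5/(4 + 4) = 5/8.
y₂ = 5/(5/8 + 4) = 40/37.
y₃ = 5/(40/37 + 4) = 185/188.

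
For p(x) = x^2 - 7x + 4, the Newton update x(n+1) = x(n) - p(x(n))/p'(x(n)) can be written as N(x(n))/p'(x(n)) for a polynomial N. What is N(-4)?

p'(x) = 2x - 7.
N(x) = x·p'(x) - p(x) = x·(2x - 7) - (x^2 - 7x + 4) = x^2 - 4.
N(-4) = 12.

12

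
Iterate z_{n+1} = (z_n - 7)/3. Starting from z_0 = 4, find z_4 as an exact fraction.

z_1 = (4 - 7)/3 = -1.
z_2 = ((-1) - 7)/3 = -8/3.
z_3 = ((-8/3) - 7)/3 = -29/9.
z_4 = ((-29/9) - 7)/3 = -92/27.

-92/27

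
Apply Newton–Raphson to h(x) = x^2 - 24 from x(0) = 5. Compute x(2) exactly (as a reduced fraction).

h'(x) = 2x.
h(5) = 1, h'(5) = 10, so x(1) = 5 - 1/10 = 49/10.
h(49/10) = 1/100, h'(49/10) = 49/5, so x(2) = (49/10) - (1/100)/(49/5) = 4801/980.

4801/980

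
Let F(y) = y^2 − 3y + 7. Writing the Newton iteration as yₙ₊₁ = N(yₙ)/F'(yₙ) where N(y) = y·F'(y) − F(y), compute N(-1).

−6

F'(y) = 2y − 3.
N(y) = y·F'(y) − F(y) = y·(2y − 3) − (y^2 − 3y + 7) = y^2 − 7.
N(-1) = −6.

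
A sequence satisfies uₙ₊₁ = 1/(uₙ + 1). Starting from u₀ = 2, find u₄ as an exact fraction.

7/11

u₁ = 1/(2 + 1) = 1/3.
u₂ = 1/(1/3 + 1) = 3/4.
u₃ = 1/(3/4 + 1) = 4/7.
u₄ = 1/(4/7 + 1) = 7/11.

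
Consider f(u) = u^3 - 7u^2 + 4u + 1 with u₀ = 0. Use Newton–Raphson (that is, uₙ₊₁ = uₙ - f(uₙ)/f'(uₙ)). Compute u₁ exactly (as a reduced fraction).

-1/4

f'(u) = 3u^2 - 14u + 4.
f(0) = 1, f'(0) = 4, so u₁ = 0 - 1/4 = -1/4.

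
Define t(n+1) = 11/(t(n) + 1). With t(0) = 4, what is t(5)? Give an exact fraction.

t(1) = 11/(4 + 1) = 11/5.
t(2) = 11/(11/5 + 1) = 55/16.
t(3) = 11/(55/16 + 1) = 176/71.
t(4) = 11/(176/71 + 1) = 781/247.
t(5) = 11/(781/247 + 1) = 2717/1028.

2717/1028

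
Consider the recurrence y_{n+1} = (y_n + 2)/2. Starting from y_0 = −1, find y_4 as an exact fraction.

29/16

y_1 = ((−1) + 2)/2 = 1/2.
y_2 = ((1/2) + 2)/2 = 5/4.
y_3 = ((5/4) + 2)/2 = 13/8.
y_4 = ((13/8) + 2)/2 = 29/16.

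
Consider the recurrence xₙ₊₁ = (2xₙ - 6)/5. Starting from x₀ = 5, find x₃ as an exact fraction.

-194/125

x₁ = (2·5 - 6)/5 = 4/5.
x₂ = (2·(4/5) - 6)/5 = -22/25.
x₃ = (2·(-22/25) - 6)/5 = -194/125.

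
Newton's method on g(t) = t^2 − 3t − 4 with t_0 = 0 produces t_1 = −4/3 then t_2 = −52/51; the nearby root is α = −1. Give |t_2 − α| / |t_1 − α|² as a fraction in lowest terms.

t_1 − α = −4/3 − (−1) = −4/3 + 1 = −1/3, so |t_1 − α| = 1/3.
t_2 − α = −52/51 − (−1) = −52/51 + 1 = −1/51, so |t_2 − α| = 1/51.
|t_1 − α|² = 1/9.
Ratio = (1/51) / (1/9) = 3/17.

3/17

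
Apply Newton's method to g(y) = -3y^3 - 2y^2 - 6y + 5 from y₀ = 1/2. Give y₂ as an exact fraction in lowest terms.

g'(y) = -9y^2 - 4y - 6.
g(1/2) = 9/8, g'(1/2) = -41/4, so y₁ = (1/2) - (9/8)/(-41/4) = 25/41.
g(25/41) = -5670/68921, g'(25/41) = -19811/1681, so y₂ = (25/41) - (-5670/68921)/(-19811/1681) = 489605/812251.

489605/812251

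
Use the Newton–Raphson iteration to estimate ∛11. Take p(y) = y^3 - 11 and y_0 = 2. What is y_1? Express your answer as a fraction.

p'(y) = 3y^2.
p(2) = -3, p'(2) = 12, so y_1 = 2 - (-3)/12 = 9/4.

9/4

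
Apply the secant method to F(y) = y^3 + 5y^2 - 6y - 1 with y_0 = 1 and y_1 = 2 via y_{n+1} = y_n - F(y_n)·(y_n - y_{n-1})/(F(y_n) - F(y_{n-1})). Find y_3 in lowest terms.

4642/4241

F(1) = -1, F(2) = 15. y_2 = 2 - 15·(2 - 1)/(15 - (-1)) = 17/16.
F(2) = 15, F(17/16) = -2175/4096. y_3 = (17/16) - (-2175/4096)·((17/16) - 2)/((-2175/4096) - 15) = 4642/4241.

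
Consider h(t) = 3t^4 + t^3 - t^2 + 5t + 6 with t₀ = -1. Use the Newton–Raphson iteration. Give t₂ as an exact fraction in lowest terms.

-6/5

h'(t) = 12t^3 + 3t^2 - 2t + 5.
h(-1) = 2, h'(-1) = -2, so t₁ = (-1) - 2/(-2) = 0.
h(0) = 6, h'(0) = 5, so t₂ = 0 - 6/5 = -6/5.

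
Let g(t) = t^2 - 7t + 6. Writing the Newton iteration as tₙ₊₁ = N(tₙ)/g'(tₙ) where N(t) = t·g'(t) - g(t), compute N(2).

-2

g'(t) = 2t - 7.
N(t) = t·g'(t) - g(t) = t·(2t - 7) - (t^2 - 7t + 6) = t^2 - 6.
N(2) = -2.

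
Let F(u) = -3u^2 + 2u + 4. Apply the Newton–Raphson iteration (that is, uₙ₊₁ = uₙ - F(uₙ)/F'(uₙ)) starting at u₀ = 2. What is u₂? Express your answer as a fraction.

F'(u) = -6u + 2.
F(2) = -4, F'(2) = -10, so u₁ = 2 - (-4)/(-10) = 8/5.
F(8/5) = -12/25, F'(8/5) = -38/5, so u₂ = (8/5) - (-12/25)/(-38/5) = 146/95.

146/95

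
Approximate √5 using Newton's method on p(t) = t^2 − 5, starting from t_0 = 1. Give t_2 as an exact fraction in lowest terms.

7/3

p'(t) = 2t.
p(1) = −4, p'(1) = 2, so t_1 = 1 − (−4)/2 = 3.
p(3) = 4, p'(3) = 6, so t_2 = 3 − 4/6 = 7/3.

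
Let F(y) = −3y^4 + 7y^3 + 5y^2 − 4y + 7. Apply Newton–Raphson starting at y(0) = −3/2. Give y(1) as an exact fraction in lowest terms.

F'(y) = −12y^3 + 21y^2 + 10y − 4.
F(−3/2) = −233/16, F'(−3/2) = 275/4, so y(1) = (−3/2) − (−233/16)/(275/4) = −1417/1100.

−1417/1100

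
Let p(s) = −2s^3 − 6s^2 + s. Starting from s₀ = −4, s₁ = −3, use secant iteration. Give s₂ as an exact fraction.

p(−4) = 28, p(−3) = −3. s₂ = (−3) − (−3)·((−3) − (−4))/((−3) − 28) = −96/31.

−96/31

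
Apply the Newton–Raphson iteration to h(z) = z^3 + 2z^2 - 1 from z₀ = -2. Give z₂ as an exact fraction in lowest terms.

-23/14

h'(z) = 3z^2 + 4z.
h(-2) = -1, h'(-2) = 4, so z₁ = (-2) - (-1)/4 = -7/4.
h(-7/4) = -15/64, h'(-7/4) = 35/16, so z₂ = (-7/4) - (-15/64)/(35/16) = -23/14.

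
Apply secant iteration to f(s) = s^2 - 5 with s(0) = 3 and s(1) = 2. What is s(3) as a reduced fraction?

47/21

f(3) = 4, f(2) = -1. s(2) = 2 - (-1)·(2 - 3)/((-1) - 4) = 11/5.
f(2) = -1, f(11/5) = -4/25. s(3) = (11/5) - (-4/25)·((11/5) - 2)/((-4/25) - (-1)) = 47/21.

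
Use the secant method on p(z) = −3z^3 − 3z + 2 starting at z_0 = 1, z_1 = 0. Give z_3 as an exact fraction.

p(1) = −4, p(0) = 2. z_2 = 0 − 2·(0 − 1)/(2 − (−4)) = 1/3.
p(0) = 2, p(1/3) = 8/9. z_3 = (1/3) − (8/9)·((1/3) − 0)/((8/9) − 2) = 3/5.

3/5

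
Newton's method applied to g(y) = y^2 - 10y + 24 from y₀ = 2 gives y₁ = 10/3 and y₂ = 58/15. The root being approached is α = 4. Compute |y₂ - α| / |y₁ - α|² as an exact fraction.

3/10

y₁ - α = 10/3 - 4 = -2/3, so |y₁ - α| = 2/3.
y₂ - α = 58/15 - 4 = -2/15, so |y₂ - α| = 2/15.
|y₁ - α|² = 4/9.
Ratio = (2/15) / (4/9) = 3/10.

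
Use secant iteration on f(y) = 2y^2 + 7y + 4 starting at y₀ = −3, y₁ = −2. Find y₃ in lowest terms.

−20/7

f(−3) = 1, f(−2) = −2. y₂ = (−2) − (−2)·((−2) − (−3))/((−2) − 1) = −8/3.
f(−2) = −2, f(−8/3) = −4/9. y₃ = (−8/3) − (−4/9)·((−8/3) − (−2))/((−4/9) − (−2)) = −20/7.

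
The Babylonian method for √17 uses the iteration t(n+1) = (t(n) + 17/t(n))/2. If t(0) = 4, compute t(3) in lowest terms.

9478657/2298912

t(1) = (4 + 17/4)/2 = 33/8.
t(2) = (33/8 + 17/(33/8))/2 = 2177/528.
t(3) = (2177/528 + 17/(2177/528))/2 = 9478657/2298912.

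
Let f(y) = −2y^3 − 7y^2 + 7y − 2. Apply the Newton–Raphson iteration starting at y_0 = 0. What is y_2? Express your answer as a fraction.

f'(y) = −6y^2 − 14y + 7.
f(0) = −2, f'(0) = 7, so y_1 = 0 − (−2)/7 = 2/7.
f(2/7) = −212/343, f'(2/7) = 123/49, so y_2 = (2/7) − (−212/343)/(123/49) = 458/861.

458/861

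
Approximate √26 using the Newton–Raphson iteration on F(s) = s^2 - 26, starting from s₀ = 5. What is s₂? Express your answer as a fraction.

5201/1020

F'(s) = 2s.
F(5) = -1, F'(5) = 10, so s₁ = 5 - (-1)/10 = 51/10.
F(51/10) = 1/100, F'(51/10) = 51/5, so s₂ = (51/10) - (1/100)/(51/5) = 5201/1020.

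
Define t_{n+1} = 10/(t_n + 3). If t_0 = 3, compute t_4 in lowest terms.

t_1 = 10/(3 + 3) = 5/3.
t_2 = 10/(5/3 + 3) = 15/7.
t_3 = 10/(15/7 + 3) = 35/18.
t_4 = 10/(35/18 + 3) = 180/89.

180/89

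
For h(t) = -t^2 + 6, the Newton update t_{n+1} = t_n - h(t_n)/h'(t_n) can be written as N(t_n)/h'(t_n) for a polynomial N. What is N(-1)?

h'(t) = -2t.
N(t) = t·h'(t) - h(t) = t·(-2t) - (-t^2 + 6) = -t^2 - 6.
N(-1) = -7.

-7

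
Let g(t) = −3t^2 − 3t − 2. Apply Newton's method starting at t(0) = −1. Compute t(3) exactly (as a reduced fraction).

g'(t) = −6t − 3.
g(−1) = −2, g'(−1) = 3, so t(1) = (−1) − (−2)/3 = −1/3.
g(−1/3) = −4/3, g'(−1/3) = −1, so t(2) = (−1/3) − (−4/3)/(−1) = −5/3.
g(−5/3) = −16/3, g'(−5/3) = 7, so t(3) = (−5/3) − (−16/3)/7 = −19/21.

−19/21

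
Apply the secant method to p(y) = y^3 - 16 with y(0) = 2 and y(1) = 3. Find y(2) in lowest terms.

46/19

p(2) = -8, p(3) = 11. y(2) = 3 - 11·(3 - 2)/(11 - (-8)) = 46/19.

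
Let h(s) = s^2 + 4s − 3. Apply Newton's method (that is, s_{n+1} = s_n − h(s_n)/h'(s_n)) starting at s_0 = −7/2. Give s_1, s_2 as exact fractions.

h'(s) = 2s + 4.
h(−7/2) = −19/4, h'(−7/2) = −3, so s_1 = (−7/2) − (−19/4)/(−3) = −61/12.
h(−61/12) = 361/144, h'(−61/12) = −37/6, so s_2 = (−61/12) − (361/144)/(−37/6) = −4153/888.

s_1 = −61/12, s_2 = −4153/888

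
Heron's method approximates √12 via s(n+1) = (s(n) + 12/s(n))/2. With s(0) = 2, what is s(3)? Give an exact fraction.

97/28

s(1) = (2 + 12/2)/2 = 4.
s(2) = (4 + 12/4)/2 = 7/2.
s(3) = (7/2 + 12/(7/2))/2 = 97/28.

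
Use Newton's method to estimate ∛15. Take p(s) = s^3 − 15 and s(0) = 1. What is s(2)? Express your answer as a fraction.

p'(s) = 3s^2.
p(1) = −14, p'(1) = 3, so s(1) = 1 − (−14)/3 = 17/3.
p(17/3) = 4508/27, p'(17/3) = 289/3, so s(2) = (17/3) − (4508/27)/(289/3) = 10231/2601.

10231/2601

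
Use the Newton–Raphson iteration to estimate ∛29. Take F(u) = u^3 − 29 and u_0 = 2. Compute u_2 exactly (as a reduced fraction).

F'(u) = 3u^2.
F(2) = −21, F'(2) = 12, so u_1 = 2 − (−21)/12 = 15/4.
F(15/4) = 1519/64, F'(15/4) = 675/16, so u_2 = (15/4) − (1519/64)/(675/16) = 4303/1350.

4303/1350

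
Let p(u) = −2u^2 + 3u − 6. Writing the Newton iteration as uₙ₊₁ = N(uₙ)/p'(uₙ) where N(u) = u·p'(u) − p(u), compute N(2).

−2

p'(u) = −4u + 3.
N(u) = u·p'(u) − p(u) = u·(−4u + 3) − (−2u^2 + 3u − 6) = −2u^2 + 6.
N(2) = −2.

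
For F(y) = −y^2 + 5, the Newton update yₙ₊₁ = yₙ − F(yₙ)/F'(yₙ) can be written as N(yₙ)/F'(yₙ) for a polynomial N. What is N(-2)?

−9

F'(y) = −2y.
N(y) = y·F'(y) − F(y) = y·(−2y) − (−y^2 + 5) = −y^2 − 5.
N(-2) = −9.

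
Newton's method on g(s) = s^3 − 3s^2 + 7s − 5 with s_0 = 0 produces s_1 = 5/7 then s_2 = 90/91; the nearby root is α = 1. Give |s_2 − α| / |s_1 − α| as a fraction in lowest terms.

s_1 − α = 5/7 − 1 = −2/7, so |s_1 − α| = 2/7.
s_2 − α = 90/91 − 1 = −1/91, so |s_2 − α| = 1/91.
Ratio = (1/91) / (2/7) = 1/26.

1/26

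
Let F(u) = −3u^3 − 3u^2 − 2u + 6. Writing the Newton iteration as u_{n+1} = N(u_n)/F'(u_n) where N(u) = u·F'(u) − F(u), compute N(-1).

F'(u) = −9u^2 − 6u − 2.
N(u) = u·F'(u) − F(u) = u·(−9u^2 − 6u − 2) − (−3u^3 − 3u^2 − 2u + 6) = −6u^3 − 3u^2 − 6.
N(-1) = −3.

−3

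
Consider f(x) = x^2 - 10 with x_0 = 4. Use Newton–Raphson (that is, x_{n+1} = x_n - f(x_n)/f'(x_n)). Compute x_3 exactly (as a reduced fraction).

f'(x) = 2x.
f(4) = 6, f'(4) = 8, so x_1 = 4 - 6/8 = 13/4.
f(13/4) = 9/16, f'(13/4) = 13/2, so x_2 = (13/4) - (9/16)/(13/2) = 329/104.
f(329/104) = 81/10816, f'(329/104) = 329/52, so x_3 = (329/104) - (81/10816)/(329/52) = 216401/68432.

216401/68432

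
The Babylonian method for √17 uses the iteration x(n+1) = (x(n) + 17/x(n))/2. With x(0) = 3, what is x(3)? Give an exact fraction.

25889/6279

x(1) = (3 + 17/3)/2 = 13/3.
x(2) = (13/3 + 17/(13/3))/2 = 161/39.
x(3) = (161/39 + 17/(161/39))/2 = 25889/6279.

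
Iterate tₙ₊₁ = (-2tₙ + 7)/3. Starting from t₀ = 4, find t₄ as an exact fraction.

155/81

t₁ = (-2·4 + 7)/3 = -1/3.
t₂ = (-2·(-1/3) + 7)/3 = 23/9.
t₃ = (-2·(23/9) + 7)/3 = 17/27.
t₄ = (-2·(17/27) + 7)/3 = 155/81.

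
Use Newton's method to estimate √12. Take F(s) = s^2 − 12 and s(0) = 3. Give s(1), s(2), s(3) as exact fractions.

s(1) = 7/2, s(2) = 97/28, s(3) = 18817/5432

F'(s) = 2s.
F(3) = −3, F'(3) = 6, so s(1) = 3 − (−3)/6 = 7/2.
F(7/2) = 1/4, F'(7/2) = 7, so s(2) = (7/2) − (1/4)/7 = 97/28.
F(97/28) = 1/784, F'(97/28) = 97/14, so s(3) = (97/28) − (1/784)/(97/14) = 18817/5432.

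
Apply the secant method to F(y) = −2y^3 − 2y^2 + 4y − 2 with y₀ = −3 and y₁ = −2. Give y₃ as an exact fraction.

−1994/925

F(−3) = 22, F(−2) = −2. y₂ = (−2) − (−2)·((−2) − (−3))/((−2) − 22) = −25/12.
F(−2) = −2, F(−25/12) = −803/864. y₃ = (−25/12) − (−803/864)·((−25/12) − (−2))/((−803/864) − (−2)) = −1994/925.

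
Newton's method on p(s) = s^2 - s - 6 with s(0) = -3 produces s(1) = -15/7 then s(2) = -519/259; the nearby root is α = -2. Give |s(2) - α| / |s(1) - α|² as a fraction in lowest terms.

s(1) - α = -15/7 - (-2) = -15/7 + 2 = -1/7, so |s(1) - α| = 1/7.
s(2) - α = -519/259 - (-2) = -519/259 + 2 = -1/259, so |s(2) - α| = 1/259.
|s(1) - α|² = 1/49.
Ratio = (1/259) / (1/49) = 7/37.

7/37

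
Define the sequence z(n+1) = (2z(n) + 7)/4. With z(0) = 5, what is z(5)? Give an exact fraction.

z(1) = (2·5 + 7)/4 = 17/4.
z(2) = (2·(17/4) + 7)/4 = 31/8.
z(3) = (2·(31/8) + 7)/4 = 59/16.
z(4) = (2·(59/16) + 7)/4 = 115/32.
z(5) = (2·(115/32) + 7)/4 = 227/64.

227/64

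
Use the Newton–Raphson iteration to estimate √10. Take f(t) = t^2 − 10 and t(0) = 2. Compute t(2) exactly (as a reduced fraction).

89/28

f'(t) = 2t.
f(2) = −6, f'(2) = 4, so t(1) = 2 − (−6)/4 = 7/2.
f(7/2) = 9/4, f'(7/2) = 7, so t(2) = (7/2) − (9/4)/7 = 89/28.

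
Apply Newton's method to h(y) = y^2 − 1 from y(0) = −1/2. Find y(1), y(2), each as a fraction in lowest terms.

h'(y) = 2y.
h(−1/2) = −3/4, h'(−1/2) = −1, so y(1) = (−1/2) − (−3/4)/(−1) = −5/4.
h(−5/4) = 9/16, h'(−5/4) = −5/2, so y(2) = (−5/4) − (9/16)/(−5/2) = −41/40.

y(1) = −5/4, y(2) = −41/40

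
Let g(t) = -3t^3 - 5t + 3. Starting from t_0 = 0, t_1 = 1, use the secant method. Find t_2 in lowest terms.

g(0) = 3, g(1) = -5. t_2 = 1 - (-5)·(1 - 0)/((-5) - 3) = 3/8.

3/8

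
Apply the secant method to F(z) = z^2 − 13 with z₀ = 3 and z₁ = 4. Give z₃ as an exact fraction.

F(3) = −4, F(4) = 3. z₂ = 4 − 3·(4 − 3)/(3 − (−4)) = 25/7.
F(4) = 3, F(25/7) = −12/49. z₃ = (25/7) − (−12/49)·((25/7) − 4)/((−12/49) − 3) = 191/53.

191/53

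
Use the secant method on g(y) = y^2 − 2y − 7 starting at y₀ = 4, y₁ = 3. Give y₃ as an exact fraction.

23/6

g(4) = 1, g(3) = −4. y₂ = 3 − (−4)·(3 − 4)/((−4) − 1) = 19/5.
g(3) = −4, g(19/5) = −4/25. y₃ = (19/5) − (−4/25)·((19/5) − 3)/((−4/25) − (−4)) = 23/6.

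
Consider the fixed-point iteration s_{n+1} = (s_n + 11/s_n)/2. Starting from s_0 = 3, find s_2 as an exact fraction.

s_1 = (3 + 11/3)/2 = 10/3.
s_2 = (10/3 + 11/(10/3))/2 = 199/60.

199/60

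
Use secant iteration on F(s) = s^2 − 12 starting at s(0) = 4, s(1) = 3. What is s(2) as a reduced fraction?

24/7

F(4) = 4, F(3) = −3. s(2) = 3 − (−3)·(3 − 4)/((−3) − 4) = 24/7.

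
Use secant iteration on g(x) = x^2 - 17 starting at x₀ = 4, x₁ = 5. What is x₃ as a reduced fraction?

169/41

g(4) = -1, g(5) = 8. x₂ = 5 - 8·(5 - 4)/(8 - (-1)) = 37/9.
g(5) = 8, g(37/9) = -8/81. x₃ = (37/9) - (-8/81)·((37/9) - 5)/((-8/81) - 8) = 169/41.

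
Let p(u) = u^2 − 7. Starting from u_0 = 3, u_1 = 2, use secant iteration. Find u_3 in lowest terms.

p(3) = 2, p(2) = −3. u_2 = 2 − (−3)·(2 − 3)/((−3) − 2) = 13/5.
p(2) = −3, p(13/5) = −6/25. u_3 = (13/5) − (−6/25)·((13/5) − 2)/((−6/25) − (−3)) = 61/23.

61/23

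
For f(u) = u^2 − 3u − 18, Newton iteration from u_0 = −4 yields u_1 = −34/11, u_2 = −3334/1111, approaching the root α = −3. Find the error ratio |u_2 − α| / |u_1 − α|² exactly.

11/101

u_1 − α = −34/11 − (−3) = −34/11 + 3 = −1/11, so |u_1 − α| = 1/11.
u_2 − α = −3334/1111 − (−3) = −3334/1111 + 3 = −1/1111, so |u_2 − α| = 1/1111.
|u_1 − α|² = 1/121.
Ratio = (1/1111) / (1/121) = 11/101.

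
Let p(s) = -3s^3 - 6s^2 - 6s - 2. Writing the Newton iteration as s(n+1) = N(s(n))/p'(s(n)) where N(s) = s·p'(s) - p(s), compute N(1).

-10

p'(s) = -9s^2 - 12s - 6.
N(s) = s·p'(s) - p(s) = s·(-9s^2 - 12s - 6) - (-3s^3 - 6s^2 - 6s - 2) = -6s^3 - 6s^2 + 2.
N(1) = -10.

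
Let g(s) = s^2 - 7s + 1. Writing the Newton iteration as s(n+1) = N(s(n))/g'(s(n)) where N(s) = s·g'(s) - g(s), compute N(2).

g'(s) = 2s - 7.
N(s) = s·g'(s) - g(s) = s·(2s - 7) - (s^2 - 7s + 1) = s^2 - 1.
N(2) = 3.

3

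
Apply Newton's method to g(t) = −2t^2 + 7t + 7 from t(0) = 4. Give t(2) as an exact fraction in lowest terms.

401/93

g'(t) = −4t + 7.
g(4) = 3, g'(4) = −9, so t(1) = 4 − 3/(−9) = 13/3.
g(13/3) = −2/9, g'(13/3) = −31/3, so t(2) = (13/3) − (−2/9)/(−31/3) = 401/93.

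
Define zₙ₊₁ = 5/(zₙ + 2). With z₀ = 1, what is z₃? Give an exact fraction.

55/37

z₁ = 5/(1 + 2) = 5/3.
z₂ = 5/(5/3 + 2) = 15/11.
z₃ = 5/(15/11 + 2) = 55/37.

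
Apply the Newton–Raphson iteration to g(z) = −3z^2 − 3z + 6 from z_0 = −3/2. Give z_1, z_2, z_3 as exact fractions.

z_1 = −17/8, z_2 = −417/208, z_3 = −260417/130208

g'(z) = −6z − 3.
g(−3/2) = 15/4, g'(−3/2) = 6, so z_1 = (−3/2) − (15/4)/6 = −17/8.
g(−17/8) = −75/64, g'(−17/8) = 39/4, so z_2 = (−17/8) − (−75/64)/(39/4) = −417/208.
g(−417/208) = −1875/43264, g'(−417/208) = 939/104, so z_3 = (−417/208) − (−1875/43264)/(939/104) = −260417/130208.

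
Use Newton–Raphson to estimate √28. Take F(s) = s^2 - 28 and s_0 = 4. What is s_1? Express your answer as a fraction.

F'(s) = 2s.
F(4) = -12, F'(4) = 8, so s_1 = 4 - (-12)/8 = 11/2.

11/2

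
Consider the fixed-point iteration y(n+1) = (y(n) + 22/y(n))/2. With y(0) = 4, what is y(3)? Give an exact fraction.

1016657/216752

y(1) = (4 + 22/4)/2 = 19/4.
y(2) = (19/4 + 22/(19/4))/2 = 713/152.
y(3) = (713/152 + 22/(713/152))/2 = 1016657/216752.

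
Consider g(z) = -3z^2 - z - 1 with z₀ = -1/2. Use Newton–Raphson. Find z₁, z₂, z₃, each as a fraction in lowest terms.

z₁ = 1/8, z₂ = -61/112, z₃ = 1381/28448

g'(z) = -6z - 1.
g(-1/2) = -5/4, g'(-1/2) = 2, so z₁ = (-1/2) - (-5/4)/2 = 1/8.
g(1/8) = -75/64, g'(1/8) = -7/4, so z₂ = (1/8) - (-75/64)/(-7/4) = -61/112.
g(-61/112) = -16875/12544, g'(-61/112) = 127/56, so z₃ = (-61/112) - (-16875/12544)/(127/56) = 1381/28448.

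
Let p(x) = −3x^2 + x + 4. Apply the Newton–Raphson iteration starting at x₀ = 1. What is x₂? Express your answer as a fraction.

247/185

p'(x) = −6x + 1.
p(1) = 2, p'(1) = −5, so x₁ = 1 − 2/(−5) = 7/5.
p(7/5) = −12/25, p'(7/5) = −37/5, so x₂ = (7/5) − (−12/25)/(−37/5) = 247/185.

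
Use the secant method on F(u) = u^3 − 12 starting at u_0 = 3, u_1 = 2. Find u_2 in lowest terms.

42/19

F(3) = 15, F(2) = −4. u_2 = 2 − (−4)·(2 − 3)/((−4) − 15) = 42/19.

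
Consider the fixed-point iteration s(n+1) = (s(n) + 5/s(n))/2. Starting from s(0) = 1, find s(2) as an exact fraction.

s(1) = (1 + 5/1)/2 = 3.
s(2) = (3 + 5/3)/2 = 7/3.

7/3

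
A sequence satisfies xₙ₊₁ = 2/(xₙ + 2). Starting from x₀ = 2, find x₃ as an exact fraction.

5/7

x₁ = 2/(2 + 2) = 1/2.
x₂ = 2/(1/2 + 2) = 4/5.
x₃ = 2/(4/5 + 2) = 5/7.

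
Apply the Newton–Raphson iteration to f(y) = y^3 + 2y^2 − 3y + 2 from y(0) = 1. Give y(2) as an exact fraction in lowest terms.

f'(y) = 3y^2 + 4y − 3.
f(1) = 2, f'(1) = 4, so y(1) = 1 − 2/4 = 1/2.
f(1/2) = 9/8, f'(1/2) = −1/4, so y(2) = (1/2) − (9/8)/(−1/4) = 5.

5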